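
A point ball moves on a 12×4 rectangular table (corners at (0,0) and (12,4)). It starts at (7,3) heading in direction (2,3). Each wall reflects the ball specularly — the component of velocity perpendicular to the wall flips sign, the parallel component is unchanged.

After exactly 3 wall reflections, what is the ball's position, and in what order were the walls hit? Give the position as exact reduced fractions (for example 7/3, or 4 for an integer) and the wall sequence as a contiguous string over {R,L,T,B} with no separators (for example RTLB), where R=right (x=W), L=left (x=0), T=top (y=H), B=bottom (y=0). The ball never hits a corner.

1. t=1/3 → T at (23/3,4); v=(2,-3)
2. t=4/3 → B at (31/3,0); v=(2,3)
3. t=5/6 → R at (12,5/2); v=(-2,3)

Final position: (12,5/2)
Wall sequence: TBR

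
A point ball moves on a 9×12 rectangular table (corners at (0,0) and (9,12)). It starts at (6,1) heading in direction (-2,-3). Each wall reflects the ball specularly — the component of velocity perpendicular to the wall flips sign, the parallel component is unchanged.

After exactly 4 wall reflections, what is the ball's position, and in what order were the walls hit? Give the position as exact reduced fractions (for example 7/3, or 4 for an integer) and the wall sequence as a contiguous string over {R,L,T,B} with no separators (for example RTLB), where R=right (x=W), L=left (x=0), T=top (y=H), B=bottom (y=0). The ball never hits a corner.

Final position: (9,5/2)
Wall sequence: BLTR

1. t=1/3 → B at (16/3,0); v=(-2,3)
2. t=8/3 → L at (0,8); v=(2,3)
3. t=4/3 → T at (8/3,12); v=(2,-3)
4. t=19/6 → R at (9,5/2); v=(-2,-3)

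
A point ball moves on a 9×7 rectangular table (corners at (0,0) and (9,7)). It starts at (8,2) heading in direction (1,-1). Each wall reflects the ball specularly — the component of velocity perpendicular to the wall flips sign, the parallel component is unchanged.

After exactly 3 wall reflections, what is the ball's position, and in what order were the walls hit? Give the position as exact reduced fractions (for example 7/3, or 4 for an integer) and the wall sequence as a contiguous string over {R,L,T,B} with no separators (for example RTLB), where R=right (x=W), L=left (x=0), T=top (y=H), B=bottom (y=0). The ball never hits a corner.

1. t=1 → R at (9,1); v=(-1,-1)
2. t=1 → B at (8,0); v=(-1,1)
3. t=7 → T at (1,7); v=(-1,-1)

Final position: (1,7)
Wall sequence: RBT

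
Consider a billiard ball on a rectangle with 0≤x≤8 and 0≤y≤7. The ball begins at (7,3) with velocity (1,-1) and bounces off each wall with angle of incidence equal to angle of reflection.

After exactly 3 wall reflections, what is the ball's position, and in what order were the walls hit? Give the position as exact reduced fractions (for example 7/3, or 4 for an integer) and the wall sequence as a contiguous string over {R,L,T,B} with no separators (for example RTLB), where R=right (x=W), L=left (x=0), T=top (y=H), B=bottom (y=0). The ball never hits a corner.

Final position: (0,6)
Wall sequence: RBL

1. t=1 → R at (8,2); v=(-1,-1)
2. t=2 → B at (6,0); v=(-1,1)
3. t=6 → L at (0,6); v=(1,1)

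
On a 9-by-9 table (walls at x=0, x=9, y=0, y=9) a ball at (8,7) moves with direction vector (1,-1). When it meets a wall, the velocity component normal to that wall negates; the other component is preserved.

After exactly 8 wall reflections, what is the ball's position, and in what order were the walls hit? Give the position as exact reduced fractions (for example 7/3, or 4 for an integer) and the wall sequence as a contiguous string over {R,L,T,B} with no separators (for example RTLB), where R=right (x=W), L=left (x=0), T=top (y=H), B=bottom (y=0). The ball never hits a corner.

Final position: (6,9)
Wall sequence: RBLTRBLT

1. t=1 → R at (9,6); v=(-1,-1)
2. t=6 → B at (3,0); v=(-1,1)
3. t=3 → L at (0,3); v=(1,1)
4. t=6 → T at (6,9); v=(1,-1)
5. t=3 → R at (9,6); v=(-1,-1)
6. t=6 → B at (3,0); v=(-1,1)
7. t=3 → L at (0,3); v=(1,1)
8. t=6 → T at (6,9); v=(1,-1)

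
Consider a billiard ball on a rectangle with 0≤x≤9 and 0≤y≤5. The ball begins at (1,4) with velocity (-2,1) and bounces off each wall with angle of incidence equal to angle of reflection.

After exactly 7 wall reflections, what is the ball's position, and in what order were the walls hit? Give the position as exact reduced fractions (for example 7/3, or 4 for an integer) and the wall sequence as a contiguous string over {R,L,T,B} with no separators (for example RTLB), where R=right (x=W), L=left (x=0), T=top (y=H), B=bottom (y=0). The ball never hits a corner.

1. t=1/2 → L at (0,9/2); v=(2,1)
2. t=1/2 → T at (1,5); v=(2,-1)
3. t=4 → R at (9,1); v=(-2,-1)
4. t=1 → B at (7,0); v=(-2,1)
5. t=7/2 → L at (0,7/2); v=(2,1)
6. t=3/2 → T at (3,5); v=(2,-1)
7. t=3 → R at (9,2); v=(-2,-1)

Final position: (9,2)
Wall sequence: LTRBLTR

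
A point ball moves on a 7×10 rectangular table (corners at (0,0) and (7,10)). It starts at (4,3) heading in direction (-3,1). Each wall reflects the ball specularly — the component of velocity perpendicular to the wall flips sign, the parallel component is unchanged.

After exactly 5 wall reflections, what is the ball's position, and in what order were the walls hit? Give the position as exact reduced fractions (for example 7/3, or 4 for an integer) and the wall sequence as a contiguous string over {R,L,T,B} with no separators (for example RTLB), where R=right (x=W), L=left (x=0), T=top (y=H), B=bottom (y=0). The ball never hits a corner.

Final position: (7,26/3)
Wall sequence: LRLTR

1. t=4/3 → L at (0,13/3); v=(3,1)
2. t=7/3 → R at (7,20/3); v=(-3,1)
3. t=7/3 → L at (0,9); v=(3,1)
4. t=1 → T at (3,10); v=(3,-1)
5. t=4/3 → R at (7,26/3); v=(-3,-1)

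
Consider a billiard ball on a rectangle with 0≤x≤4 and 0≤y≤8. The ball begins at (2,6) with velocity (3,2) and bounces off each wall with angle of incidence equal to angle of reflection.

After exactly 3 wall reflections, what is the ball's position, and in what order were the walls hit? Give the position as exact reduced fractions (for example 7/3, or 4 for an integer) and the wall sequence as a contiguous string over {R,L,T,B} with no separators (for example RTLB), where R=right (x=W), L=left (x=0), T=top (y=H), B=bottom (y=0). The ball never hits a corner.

Final position: (0,6)
Wall sequence: RTL

1. t=2/3 → R at (4,22/3); v=(-3,2)
2. t=1/3 → T at (3,8); v=(-3,-2)
3. t=1 → L at (0,6); v=(3,-2)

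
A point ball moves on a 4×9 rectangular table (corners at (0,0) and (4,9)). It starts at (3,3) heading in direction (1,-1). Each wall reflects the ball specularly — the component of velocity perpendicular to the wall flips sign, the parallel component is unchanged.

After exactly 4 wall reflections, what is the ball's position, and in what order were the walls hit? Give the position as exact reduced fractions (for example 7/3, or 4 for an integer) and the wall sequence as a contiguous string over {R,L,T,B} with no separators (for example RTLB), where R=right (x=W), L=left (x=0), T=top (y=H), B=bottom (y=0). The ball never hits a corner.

Final position: (4,6)
Wall sequence: RBLR

1. t=1 → R at (4,2); v=(-1,-1)
2. t=2 → B at (2,0); v=(-1,1)
3. t=2 → L at (0,2); v=(1,1)
4. t=4 → R at (4,6); v=(-1,1)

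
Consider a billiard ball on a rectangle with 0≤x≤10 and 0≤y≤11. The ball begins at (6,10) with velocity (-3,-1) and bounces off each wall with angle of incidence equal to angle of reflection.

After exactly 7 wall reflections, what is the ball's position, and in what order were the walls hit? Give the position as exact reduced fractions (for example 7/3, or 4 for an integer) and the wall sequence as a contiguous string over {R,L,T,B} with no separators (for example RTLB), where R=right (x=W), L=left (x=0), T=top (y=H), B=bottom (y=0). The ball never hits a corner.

1. t=2 → L at (0,8); v=(3,-1)
2. t=10/3 → R at (10,14/3); v=(-3,-1)
3. t=10/3 → L at (0,4/3); v=(3,-1)
4. t=4/3 → B at (4,0); v=(3,1)
5. t=2 → R at (10,2); v=(-3,1)
6. t=10/3 → L at (0,16/3); v=(3,1)
7. t=10/3 → R at (10,26/3); v=(-3,1)

Final position: (10,26/3)
Wall sequence: LRLBRLR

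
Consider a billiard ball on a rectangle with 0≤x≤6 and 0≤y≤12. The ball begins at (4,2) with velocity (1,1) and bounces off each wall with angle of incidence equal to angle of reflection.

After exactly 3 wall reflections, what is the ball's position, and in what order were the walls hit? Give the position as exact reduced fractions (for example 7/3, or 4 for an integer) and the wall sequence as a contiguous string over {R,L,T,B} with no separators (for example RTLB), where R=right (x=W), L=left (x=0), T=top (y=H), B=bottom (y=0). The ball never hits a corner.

Final position: (2,12)
Wall sequence: RLT

1. t=2 → R at (6,4); v=(-1,1)
2. t=6 → L at (0,10); v=(1,1)
3. t=2 → T at (2,12); v=(1,-1)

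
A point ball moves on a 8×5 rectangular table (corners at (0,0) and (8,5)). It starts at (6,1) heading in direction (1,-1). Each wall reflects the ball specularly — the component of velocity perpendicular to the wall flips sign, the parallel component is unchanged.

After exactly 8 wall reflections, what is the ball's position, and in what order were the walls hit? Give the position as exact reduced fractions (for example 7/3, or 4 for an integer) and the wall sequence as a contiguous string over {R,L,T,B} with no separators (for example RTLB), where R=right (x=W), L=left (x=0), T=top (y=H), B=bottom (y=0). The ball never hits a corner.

Final position: (5,0)
Wall sequence: BRTLBTRB

1. t=1 → B at (7,0); v=(1,1)
2. t=1 → R at (8,1); v=(-1,1)
3. t=4 → T at (4,5); v=(-1,-1)
4. t=4 → L at (0,1); v=(1,-1)
5. t=1 → B at (1,0); v=(1,1)
6. t=5 → T at (6,5); v=(1,-1)
7. t=2 → R at (8,3); v=(-1,-1)
8. t=3 → B at (5,0); v=(-1,1)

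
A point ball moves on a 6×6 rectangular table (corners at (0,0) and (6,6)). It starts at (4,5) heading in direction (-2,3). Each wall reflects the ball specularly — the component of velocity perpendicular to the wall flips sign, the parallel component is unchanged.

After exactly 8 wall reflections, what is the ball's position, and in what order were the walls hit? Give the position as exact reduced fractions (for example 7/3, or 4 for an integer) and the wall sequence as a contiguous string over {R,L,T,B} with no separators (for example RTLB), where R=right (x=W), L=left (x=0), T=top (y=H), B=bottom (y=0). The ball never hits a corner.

Final position: (2/3,6)
Wall sequence: TLBTRBLT

1. t=1/3 → T at (10/3,6); v=(-2,-3)
2. t=5/3 → L at (0,1); v=(2,-3)
3. t=1/3 → B at (2/3,0); v=(2,3)
4. t=2 → T at (14/3,6); v=(2,-3)
5. t=2/3 → R at (6,4); v=(-2,-3)
6. t=4/3 → B at (10/3,0); v=(-2,3)
7. t=5/3 → L at (0,5); v=(2,3)
8. t=1/3 → T at (2/3,6); v=(2,-3)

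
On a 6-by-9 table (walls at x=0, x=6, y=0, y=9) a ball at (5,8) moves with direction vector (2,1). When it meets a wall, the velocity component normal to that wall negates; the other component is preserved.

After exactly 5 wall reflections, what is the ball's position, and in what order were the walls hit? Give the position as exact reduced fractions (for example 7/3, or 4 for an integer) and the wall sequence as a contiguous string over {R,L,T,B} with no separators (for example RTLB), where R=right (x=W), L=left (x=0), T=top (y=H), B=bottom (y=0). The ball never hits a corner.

Final position: (0,1/2)
Wall sequence: RTLRL

1. t=1/2 → R at (6,17/2); v=(-2,1)
2. t=1/2 → T at (5,9); v=(-2,-1)
3. t=5/2 → L at (0,13/2); v=(2,-1)
4. t=3 → R at (6,7/2); v=(-2,-1)
5. t=3 → L at (0,1/2); v=(2,-1)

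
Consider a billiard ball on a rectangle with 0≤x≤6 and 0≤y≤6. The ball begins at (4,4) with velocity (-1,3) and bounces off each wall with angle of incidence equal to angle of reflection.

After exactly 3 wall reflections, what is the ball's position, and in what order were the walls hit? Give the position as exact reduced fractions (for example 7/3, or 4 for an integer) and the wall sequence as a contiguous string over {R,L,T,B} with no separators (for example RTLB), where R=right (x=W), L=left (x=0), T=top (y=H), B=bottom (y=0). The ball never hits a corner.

1. t=2/3 → T at (10/3,6); v=(-1,-3)
2. t=2 → B at (4/3,0); v=(-1,3)
3. t=4/3 → L at (0,4); v=(1,3)

Final position: (0,4)
Wall sequence: TBL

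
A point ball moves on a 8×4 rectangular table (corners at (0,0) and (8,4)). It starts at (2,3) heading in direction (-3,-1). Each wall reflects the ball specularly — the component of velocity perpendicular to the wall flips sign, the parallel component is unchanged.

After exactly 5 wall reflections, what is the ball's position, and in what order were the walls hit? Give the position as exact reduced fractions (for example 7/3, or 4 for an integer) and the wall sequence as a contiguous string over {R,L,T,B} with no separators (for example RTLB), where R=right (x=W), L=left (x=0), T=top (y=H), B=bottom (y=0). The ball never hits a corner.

1. t=2/3 → L at (0,7/3); v=(3,-1)
2. t=7/3 → B at (7,0); v=(3,1)
3. t=1/3 → R at (8,1/3); v=(-3,1)
4. t=8/3 → L at (0,3); v=(3,1)
5. t=1 → T at (3,4); v=(3,-1)

Final position: (3,4)
Wall sequence: LBRLT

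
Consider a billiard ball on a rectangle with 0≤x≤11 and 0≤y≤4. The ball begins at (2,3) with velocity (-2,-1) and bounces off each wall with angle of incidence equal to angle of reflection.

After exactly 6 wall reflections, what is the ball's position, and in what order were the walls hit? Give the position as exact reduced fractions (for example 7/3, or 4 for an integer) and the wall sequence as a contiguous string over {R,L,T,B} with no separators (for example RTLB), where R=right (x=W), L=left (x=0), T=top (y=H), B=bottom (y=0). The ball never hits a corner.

1. t=1 → L at (0,2); v=(2,-1)
2. t=2 → B at (4,0); v=(2,1)
3. t=7/2 → R at (11,7/2); v=(-2,1)
4. t=1/2 → T at (10,4); v=(-2,-1)
5. t=4 → B at (2,0); v=(-2,1)
6. t=1 → L at (0,1); v=(2,1)

Final position: (0,1)
Wall sequence: LBRTBL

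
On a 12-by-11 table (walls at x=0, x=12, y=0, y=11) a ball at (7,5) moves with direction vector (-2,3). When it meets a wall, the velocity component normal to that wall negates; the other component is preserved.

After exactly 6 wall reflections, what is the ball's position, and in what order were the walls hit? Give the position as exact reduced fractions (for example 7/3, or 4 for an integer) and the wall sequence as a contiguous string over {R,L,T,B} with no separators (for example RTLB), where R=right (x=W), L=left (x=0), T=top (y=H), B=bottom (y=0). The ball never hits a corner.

Final position: (5,0)
Wall sequence: TLBTRB

1. t=2 → T at (3,11); v=(-2,-3)
2. t=3/2 → L at (0,13/2); v=(2,-3)
3. t=13/6 → B at (13/3,0); v=(2,3)
4. t=11/3 → T at (35/3,11); v=(2,-3)
5. t=1/6 → R at (12,21/2); v=(-2,-3)
6. t=7/2 → B at (5,0); v=(-2,3)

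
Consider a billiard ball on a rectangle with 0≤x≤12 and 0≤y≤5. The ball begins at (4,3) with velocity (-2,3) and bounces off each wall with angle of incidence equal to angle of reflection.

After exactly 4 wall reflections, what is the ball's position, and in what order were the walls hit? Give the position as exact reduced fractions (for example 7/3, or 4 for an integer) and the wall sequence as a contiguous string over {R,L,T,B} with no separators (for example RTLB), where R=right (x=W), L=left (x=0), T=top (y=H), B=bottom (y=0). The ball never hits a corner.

Final position: (4,5)
Wall sequence: TLBT

1. t=2/3 → T at (8/3,5); v=(-2,-3)
2. t=4/3 → L at (0,1); v=(2,-3)
3. t=1/3 → B at (2/3,0); v=(2,3)
4. t=5/3 → T at (4,5); v=(2,-3)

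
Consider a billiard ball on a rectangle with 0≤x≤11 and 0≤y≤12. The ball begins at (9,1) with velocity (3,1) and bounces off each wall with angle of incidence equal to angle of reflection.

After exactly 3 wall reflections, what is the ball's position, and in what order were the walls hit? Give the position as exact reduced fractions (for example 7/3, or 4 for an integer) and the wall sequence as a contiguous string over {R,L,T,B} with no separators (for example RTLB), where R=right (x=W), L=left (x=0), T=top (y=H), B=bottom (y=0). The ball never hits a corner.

1. t=2/3 → R at (11,5/3); v=(-3,1)
2. t=11/3 → L at (0,16/3); v=(3,1)
3. t=11/3 → R at (11,9); v=(-3,1)

Final position: (11,9)
Wall sequence: RLR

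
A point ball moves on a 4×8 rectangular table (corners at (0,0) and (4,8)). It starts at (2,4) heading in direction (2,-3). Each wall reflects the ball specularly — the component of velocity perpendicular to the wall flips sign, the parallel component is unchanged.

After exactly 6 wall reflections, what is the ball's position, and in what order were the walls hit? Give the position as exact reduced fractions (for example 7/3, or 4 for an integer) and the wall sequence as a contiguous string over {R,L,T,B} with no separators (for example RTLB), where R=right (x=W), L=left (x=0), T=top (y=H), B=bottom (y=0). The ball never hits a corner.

Final position: (2/3,0)
Wall sequence: RBLTRB

1. t=1 → R at (4,1); v=(-2,-3)
2. t=1/3 → B at (10/3,0); v=(-2,3)
3. t=5/3 → L at (0,5); v=(2,3)
4. t=1 → T at (2,8); v=(2,-3)
5. t=1 → R at (4,5); v=(-2,-3)
6. t=5/3 → B at (2/3,0); v=(-2,3)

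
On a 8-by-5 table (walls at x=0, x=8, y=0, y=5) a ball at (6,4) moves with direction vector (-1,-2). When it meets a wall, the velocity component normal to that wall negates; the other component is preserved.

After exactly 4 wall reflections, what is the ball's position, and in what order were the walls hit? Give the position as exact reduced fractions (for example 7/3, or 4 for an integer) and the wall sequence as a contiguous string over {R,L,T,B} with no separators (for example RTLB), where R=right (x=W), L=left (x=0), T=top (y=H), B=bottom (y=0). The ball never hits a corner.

Final position: (1,0)
Wall sequence: BTLB

1. t=2 → B at (4,0); v=(-1,2)
2. t=5/2 → T at (3/2,5); v=(-1,-2)
3. t=3/2 → L at (0,2); v=(1,-2)
4. t=1 → B at (1,0); v=(1,2)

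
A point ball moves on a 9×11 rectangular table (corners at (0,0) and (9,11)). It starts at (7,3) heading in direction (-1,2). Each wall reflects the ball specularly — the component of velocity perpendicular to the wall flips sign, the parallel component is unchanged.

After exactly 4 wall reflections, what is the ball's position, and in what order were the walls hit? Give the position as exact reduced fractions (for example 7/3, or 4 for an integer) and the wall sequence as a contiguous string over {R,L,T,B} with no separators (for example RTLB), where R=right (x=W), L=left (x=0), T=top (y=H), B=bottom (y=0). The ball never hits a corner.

1. t=4 → T at (3,11); v=(-1,-2)
2. t=3 → L at (0,5); v=(1,-2)
3. t=5/2 → B at (5/2,0); v=(1,2)
4. t=11/2 → T at (8,11); v=(1,-2)

Final position: (8,11)
Wall sequence: TLBT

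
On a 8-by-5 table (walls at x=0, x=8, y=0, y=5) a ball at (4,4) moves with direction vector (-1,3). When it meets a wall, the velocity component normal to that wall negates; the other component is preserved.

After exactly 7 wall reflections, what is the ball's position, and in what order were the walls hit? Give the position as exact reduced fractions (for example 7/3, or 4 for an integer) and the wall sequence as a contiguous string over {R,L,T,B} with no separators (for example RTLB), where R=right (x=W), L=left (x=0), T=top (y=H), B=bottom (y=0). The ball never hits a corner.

1. t=1/3 → T at (11/3,5); v=(-1,-3)
2. t=5/3 → B at (2,0); v=(-1,3)
3. t=5/3 → T at (1/3,5); v=(-1,-3)
4. t=1/3 → L at (0,4); v=(1,-3)
5. t=4/3 → B at (4/3,0); v=(1,3)
6. t=5/3 → T at (3,5); v=(1,-3)
7. t=5/3 → B at (14/3,0); v=(1,3)

Final position: (14/3,0)
Wall sequence: TBTLBTB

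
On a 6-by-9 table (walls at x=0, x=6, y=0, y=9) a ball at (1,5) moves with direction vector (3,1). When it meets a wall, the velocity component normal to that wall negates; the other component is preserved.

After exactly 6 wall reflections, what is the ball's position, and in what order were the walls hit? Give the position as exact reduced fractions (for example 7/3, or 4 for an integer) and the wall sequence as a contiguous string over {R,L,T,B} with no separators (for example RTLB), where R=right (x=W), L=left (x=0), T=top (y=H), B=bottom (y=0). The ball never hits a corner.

Final position: (6,10/3)
Wall sequence: RLTRLR

1. t=5/3 → R at (6,20/3); v=(-3,1)
2. t=2 → L at (0,26/3); v=(3,1)
3. t=1/3 → T at (1,9); v=(3,-1)
4. t=5/3 → R at (6,22/3); v=(-3,-1)
5. t=2 → L at (0,16/3); v=(3,-1)
6. t=2 → R at (6,10/3); v=(-3,-1)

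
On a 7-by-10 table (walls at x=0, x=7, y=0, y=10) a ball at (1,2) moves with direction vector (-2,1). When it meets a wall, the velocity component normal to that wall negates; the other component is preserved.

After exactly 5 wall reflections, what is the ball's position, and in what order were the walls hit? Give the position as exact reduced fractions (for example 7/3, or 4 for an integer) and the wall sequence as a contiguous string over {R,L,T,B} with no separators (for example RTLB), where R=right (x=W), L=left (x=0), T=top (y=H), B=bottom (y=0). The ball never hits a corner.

Final position: (7,7)
Wall sequence: LRLTR

1. t=1/2 → L at (0,5/2); v=(2,1)
2. t=7/2 → R at (7,6); v=(-2,1)
3. t=7/2 → L at (0,19/2); v=(2,1)
4. t=1/2 → T at (1,10); v=(2,-1)
5. t=3 → R at (7,7); v=(-2,-1)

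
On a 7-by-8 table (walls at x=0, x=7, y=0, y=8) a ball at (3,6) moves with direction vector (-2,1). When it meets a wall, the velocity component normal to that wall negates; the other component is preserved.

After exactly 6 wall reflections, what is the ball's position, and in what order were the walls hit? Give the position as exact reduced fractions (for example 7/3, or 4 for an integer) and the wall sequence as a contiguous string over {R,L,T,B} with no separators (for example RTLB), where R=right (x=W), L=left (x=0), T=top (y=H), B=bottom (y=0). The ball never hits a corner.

Final position: (7,2)
Wall sequence: LTRLBR

1. t=3/2 → L at (0,15/2); v=(2,1)
2. t=1/2 → T at (1,8); v=(2,-1)
3. t=3 → R at (7,5); v=(-2,-1)
4. t=7/2 → L at (0,3/2); v=(2,-1)
5. t=3/2 → B at (3,0); v=(2,1)
6. t=2 → R at (7,2); v=(-2,1)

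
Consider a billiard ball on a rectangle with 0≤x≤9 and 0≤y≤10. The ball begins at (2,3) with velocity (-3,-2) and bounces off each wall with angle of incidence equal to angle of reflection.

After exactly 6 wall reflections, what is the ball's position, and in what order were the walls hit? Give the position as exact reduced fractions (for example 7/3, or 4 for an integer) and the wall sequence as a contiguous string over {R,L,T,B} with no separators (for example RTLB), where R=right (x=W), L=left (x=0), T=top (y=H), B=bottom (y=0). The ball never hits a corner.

1. t=2/3 → L at (0,5/3); v=(3,-2)
2. t=5/6 → B at (5/2,0); v=(3,2)
3. t=13/6 → R at (9,13/3); v=(-3,2)
4. t=17/6 → T at (1/2,10); v=(-3,-2)
5. t=1/6 → L at (0,29/3); v=(3,-2)
6. t=3 → R at (9,11/3); v=(-3,-2)

Final position: (9,11/3)
Wall sequence: LBRTLR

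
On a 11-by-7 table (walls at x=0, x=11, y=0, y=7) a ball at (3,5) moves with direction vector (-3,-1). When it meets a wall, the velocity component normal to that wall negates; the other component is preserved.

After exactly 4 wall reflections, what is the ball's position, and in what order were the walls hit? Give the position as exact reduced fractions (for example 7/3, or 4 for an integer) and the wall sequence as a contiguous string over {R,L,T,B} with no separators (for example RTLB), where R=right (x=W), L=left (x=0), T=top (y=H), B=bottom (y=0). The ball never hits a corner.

1. t=1 → L at (0,4); v=(3,-1)
2. t=11/3 → R at (11,1/3); v=(-3,-1)
3. t=1/3 → B at (10,0); v=(-3,1)
4. t=10/3 → L at (0,10/3); v=(3,1)

Final position: (0,10/3)
Wall sequence: LRBL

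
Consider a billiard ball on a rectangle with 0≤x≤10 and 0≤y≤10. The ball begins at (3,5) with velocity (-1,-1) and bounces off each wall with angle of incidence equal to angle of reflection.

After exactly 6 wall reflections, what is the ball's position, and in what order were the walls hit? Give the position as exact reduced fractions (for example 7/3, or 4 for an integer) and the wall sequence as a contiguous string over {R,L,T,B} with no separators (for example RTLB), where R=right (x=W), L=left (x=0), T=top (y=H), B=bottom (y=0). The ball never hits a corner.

1. t=3 → L at (0,2); v=(1,-1)
2. t=2 → B at (2,0); v=(1,1)
3. t=8 → R at (10,8); v=(-1,1)
4. t=2 → T at (8,10); v=(-1,-1)
5. t=8 → L at (0,2); v=(1,-1)
6. t=2 → B at (2,0); v=(1,1)

Final position: (2,0)
Wall sequence: LBRTLB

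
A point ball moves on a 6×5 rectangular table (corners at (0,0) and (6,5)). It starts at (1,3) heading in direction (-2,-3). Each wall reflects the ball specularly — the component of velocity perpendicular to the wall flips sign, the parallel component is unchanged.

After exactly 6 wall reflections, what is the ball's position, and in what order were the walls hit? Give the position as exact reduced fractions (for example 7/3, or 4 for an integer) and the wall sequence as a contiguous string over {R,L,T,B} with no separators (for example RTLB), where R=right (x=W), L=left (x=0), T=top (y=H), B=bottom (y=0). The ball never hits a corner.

Final position: (1,5)
Wall sequence: LBTRBT

1. t=1/2 → L at (0,3/2); v=(2,-3)
2. t=1/2 → B at (1,0); v=(2,3)
3. t=5/3 → T at (13/3,5); v=(2,-3)
4. t=5/6 → R at (6,5/2); v=(-2,-3)
5. t=5/6 → B at (13/3,0); v=(-2,3)
6. t=5/3 → T at (1,5); v=(-2,-3)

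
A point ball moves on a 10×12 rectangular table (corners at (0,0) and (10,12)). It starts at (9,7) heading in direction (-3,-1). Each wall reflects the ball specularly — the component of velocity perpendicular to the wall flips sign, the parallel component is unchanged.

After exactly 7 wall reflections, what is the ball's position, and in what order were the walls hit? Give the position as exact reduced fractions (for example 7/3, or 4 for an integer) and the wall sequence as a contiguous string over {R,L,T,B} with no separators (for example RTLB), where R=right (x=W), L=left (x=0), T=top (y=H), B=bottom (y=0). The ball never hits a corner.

1. t=3 → L at (0,4); v=(3,-1)
2. t=10/3 → R at (10,2/3); v=(-3,-1)
3. t=2/3 → B at (8,0); v=(-3,1)
4. t=8/3 → L at (0,8/3); v=(3,1)
5. t=10/3 → R at (10,6); v=(-3,1)
6. t=10/3 → L at (0,28/3); v=(3,1)
7. t=8/3 → T at (8,12); v=(3,-1)

Final position: (8,12)
Wall sequence: LRBLRLT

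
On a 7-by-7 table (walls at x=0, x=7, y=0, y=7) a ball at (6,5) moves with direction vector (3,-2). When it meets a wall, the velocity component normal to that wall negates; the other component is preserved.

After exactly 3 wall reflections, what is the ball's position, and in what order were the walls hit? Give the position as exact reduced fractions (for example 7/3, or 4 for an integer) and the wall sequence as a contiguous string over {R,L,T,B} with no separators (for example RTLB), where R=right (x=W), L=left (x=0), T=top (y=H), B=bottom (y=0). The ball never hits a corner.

Final position: (0,1/3)
Wall sequence: RBL

1. t=1/3 → R at (7,13/3); v=(-3,-2)
2. t=13/6 → B at (1/2,0); v=(-3,2)
3. t=1/6 → L at (0,1/3); v=(3,2)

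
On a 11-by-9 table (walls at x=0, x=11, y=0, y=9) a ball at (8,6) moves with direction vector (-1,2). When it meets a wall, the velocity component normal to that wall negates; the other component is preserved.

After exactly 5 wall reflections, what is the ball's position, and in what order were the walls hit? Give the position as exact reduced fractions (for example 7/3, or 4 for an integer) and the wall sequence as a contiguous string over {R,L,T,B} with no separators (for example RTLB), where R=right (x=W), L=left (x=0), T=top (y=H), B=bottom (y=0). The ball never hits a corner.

1. t=3/2 → T at (13/2,9); v=(-1,-2)
2. t=9/2 → B at (2,0); v=(-1,2)
3. t=2 → L at (0,4); v=(1,2)
4. t=5/2 → T at (5/2,9); v=(1,-2)
5. t=9/2 → B at (7,0); v=(1,2)

Final position: (7,0)
Wall sequence: TBLTB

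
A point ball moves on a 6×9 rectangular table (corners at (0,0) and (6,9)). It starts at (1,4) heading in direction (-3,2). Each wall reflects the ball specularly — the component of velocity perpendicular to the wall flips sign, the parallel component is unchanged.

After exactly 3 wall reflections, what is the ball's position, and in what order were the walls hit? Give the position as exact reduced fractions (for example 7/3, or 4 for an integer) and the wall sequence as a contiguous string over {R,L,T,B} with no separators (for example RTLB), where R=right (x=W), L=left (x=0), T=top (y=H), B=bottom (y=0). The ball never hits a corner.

Final position: (11/2,9)
Wall sequence: LRT

1. t=1/3 → L at (0,14/3); v=(3,2)
2. t=2 → R at (6,26/3); v=(-3,2)
3. t=1/6 → T at (11/2,9); v=(-3,-2)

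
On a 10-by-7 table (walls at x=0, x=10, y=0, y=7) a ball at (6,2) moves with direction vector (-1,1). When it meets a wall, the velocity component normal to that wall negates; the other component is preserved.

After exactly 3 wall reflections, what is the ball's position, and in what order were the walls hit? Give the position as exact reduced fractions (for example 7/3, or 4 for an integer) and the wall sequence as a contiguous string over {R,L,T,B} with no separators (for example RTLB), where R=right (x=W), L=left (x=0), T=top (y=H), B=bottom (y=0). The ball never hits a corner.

Final position: (6,0)
Wall sequence: TLB

1. t=5 → T at (1,7); v=(-1,-1)
2. t=1 → L at (0,6); v=(1,-1)
3. t=6 → B at (6,0); v=(1,1)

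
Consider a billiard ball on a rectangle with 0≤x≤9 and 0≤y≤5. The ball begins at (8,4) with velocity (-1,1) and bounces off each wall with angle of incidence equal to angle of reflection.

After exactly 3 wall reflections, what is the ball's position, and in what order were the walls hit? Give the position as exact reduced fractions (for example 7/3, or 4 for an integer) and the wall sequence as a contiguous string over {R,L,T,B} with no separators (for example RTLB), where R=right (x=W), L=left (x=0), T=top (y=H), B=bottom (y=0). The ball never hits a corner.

1. t=1 → T at (7,5); v=(-1,-1)
2. t=5 → B at (2,0); v=(-1,1)
3. t=2 → L at (0,2); v=(1,1)

Final position: (0,2)
Wall sequence: TBL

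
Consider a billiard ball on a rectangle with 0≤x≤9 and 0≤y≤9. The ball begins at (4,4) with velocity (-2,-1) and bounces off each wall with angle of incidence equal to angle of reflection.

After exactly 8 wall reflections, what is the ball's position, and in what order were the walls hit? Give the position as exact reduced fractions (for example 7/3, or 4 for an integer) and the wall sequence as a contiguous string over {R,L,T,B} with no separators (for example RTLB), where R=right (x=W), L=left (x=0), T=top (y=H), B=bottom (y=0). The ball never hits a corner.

Final position: (4,0)
Wall sequence: LBRLTRLB

1. t=2 → L at (0,2); v=(2,-1)
2. t=2 → B at (4,0); v=(2,1)
3. t=5/2 → R at (9,5/2); v=(-2,1)
4. t=9/2 → L at (0,7); v=(2,1)
5. t=2 → T at (4,9); v=(2,-1)
6. t=5/2 → R at (9,13/2); v=(-2,-1)
7. t=9/2 → L at (0,2); v=(2,-1)
8. t=2 → B at (4,0); v=(2,1)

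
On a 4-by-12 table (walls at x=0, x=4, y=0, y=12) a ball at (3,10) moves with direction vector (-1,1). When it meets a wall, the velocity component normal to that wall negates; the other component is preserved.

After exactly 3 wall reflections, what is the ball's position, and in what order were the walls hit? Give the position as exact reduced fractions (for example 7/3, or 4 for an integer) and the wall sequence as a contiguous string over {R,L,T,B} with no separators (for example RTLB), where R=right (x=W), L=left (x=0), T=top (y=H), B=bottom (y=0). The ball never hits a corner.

1. t=2 → T at (1,12); v=(-1,-1)
2. t=1 → L at (0,11); v=(1,-1)
3. t=4 → R at (4,7); v=(-1,-1)

Final position: (4,7)
Wall sequence: TLR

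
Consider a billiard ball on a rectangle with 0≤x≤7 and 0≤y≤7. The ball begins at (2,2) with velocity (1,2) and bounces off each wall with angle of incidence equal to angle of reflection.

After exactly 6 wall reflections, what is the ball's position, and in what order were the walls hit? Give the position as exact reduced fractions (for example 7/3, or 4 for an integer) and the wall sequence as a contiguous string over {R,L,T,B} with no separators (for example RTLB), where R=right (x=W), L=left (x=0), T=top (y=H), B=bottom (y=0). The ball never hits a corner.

Final position: (1,0)
Wall sequence: TRBTLB

1. t=5/2 → T at (9/2,7); v=(1,-2)
2. t=5/2 → R at (7,2); v=(-1,-2)
3. t=1 → B at (6,0); v=(-1,2)
4. t=7/2 → T at (5/2,7); v=(-1,-2)
5. t=5/2 → L at (0,2); v=(1,-2)
6. t=1 → B at (1,0); v=(1,2)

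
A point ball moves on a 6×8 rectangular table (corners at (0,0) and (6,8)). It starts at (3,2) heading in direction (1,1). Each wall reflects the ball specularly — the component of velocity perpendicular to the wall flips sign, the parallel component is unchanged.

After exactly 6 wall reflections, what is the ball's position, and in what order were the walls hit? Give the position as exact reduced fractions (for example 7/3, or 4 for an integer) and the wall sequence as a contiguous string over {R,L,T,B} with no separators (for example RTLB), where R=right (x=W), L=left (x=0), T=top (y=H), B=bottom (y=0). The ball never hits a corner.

Final position: (0,7)
Wall sequence: RTLBRL

1. t=3 → R at (6,5); v=(-1,1)
2. t=3 → T at (3,8); v=(-1,-1)
3. t=3 → L at (0,5); v=(1,-1)
4. t=5 → B at (5,0); v=(1,1)
5. t=1 → R at (6,1); v=(-1,1)
6. t=6 → L at (0,7); v=(1,1)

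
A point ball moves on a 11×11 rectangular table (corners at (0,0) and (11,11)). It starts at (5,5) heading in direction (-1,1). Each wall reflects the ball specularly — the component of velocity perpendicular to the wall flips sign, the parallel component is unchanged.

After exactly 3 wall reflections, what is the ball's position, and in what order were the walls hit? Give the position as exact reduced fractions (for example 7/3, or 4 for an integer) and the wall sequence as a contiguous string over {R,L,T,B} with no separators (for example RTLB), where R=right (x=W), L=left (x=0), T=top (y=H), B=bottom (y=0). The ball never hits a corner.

1. t=5 → L at (0,10); v=(1,1)
2. t=1 → T at (1,11); v=(1,-1)
3. t=10 → R at (11,1); v=(-1,-1)

Final position: (11,1)
Wall sequence: LTR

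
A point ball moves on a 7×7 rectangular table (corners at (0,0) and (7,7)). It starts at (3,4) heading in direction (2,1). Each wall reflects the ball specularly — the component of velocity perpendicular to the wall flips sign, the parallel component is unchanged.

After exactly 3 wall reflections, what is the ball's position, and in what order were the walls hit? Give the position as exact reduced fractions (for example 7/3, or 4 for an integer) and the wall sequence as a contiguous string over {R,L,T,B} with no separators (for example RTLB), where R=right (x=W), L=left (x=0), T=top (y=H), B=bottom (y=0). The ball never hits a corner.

Final position: (0,9/2)
Wall sequence: RTL

1. t=2 → R at (7,6); v=(-2,1)
2. t=1 → T at (5,7); v=(-2,-1)
3. t=5/2 → L at (0,9/2); v=(2,-1)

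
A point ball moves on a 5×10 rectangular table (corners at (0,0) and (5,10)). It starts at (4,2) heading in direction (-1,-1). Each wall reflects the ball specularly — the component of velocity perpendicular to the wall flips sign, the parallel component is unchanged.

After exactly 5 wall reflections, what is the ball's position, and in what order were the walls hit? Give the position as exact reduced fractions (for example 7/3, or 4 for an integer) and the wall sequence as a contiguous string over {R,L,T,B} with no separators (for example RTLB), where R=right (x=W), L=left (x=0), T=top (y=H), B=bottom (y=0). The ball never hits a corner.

Final position: (0,8)
Wall sequence: BLRTL

1. t=2 → B at (2,0); v=(-1,1)
2. t=2 → L at (0,2); v=(1,1)
3. t=5 → R at (5,7); v=(-1,1)
4. t=3 → T at (2,10); v=(-1,-1)
5. t=2 → L at (0,8); v=(1,-1)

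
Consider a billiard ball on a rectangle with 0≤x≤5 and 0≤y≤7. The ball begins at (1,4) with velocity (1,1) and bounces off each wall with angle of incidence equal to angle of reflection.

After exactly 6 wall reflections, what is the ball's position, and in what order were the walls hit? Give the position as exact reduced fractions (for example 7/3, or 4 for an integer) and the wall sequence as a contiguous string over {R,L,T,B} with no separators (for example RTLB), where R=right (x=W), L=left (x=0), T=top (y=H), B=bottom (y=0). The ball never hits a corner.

1. t=3 → T at (4,7); v=(1,-1)
2. t=1 → R at (5,6); v=(-1,-1)
3. t=5 → L at (0,1); v=(1,-1)
4. t=1 → B at (1,0); v=(1,1)
5. t=4 → R at (5,4); v=(-1,1)
6. t=3 → T at (2,7); v=(-1,-1)

Final position: (2,7)
Wall sequence: TRLBRT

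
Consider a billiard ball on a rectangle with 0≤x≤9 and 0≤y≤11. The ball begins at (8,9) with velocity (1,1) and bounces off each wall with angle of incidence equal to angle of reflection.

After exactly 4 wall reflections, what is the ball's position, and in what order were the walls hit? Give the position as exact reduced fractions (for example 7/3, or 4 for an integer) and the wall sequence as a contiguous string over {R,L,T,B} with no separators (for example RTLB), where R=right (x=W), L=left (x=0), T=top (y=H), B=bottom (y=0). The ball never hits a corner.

1. t=1 → R at (9,10); v=(-1,1)
2. t=1 → T at (8,11); v=(-1,-1)
3. t=8 → L at (0,3); v=(1,-1)
4. t=3 → B at (3,0); v=(1,1)

Final position: (3,0)
Wall sequence: RTLB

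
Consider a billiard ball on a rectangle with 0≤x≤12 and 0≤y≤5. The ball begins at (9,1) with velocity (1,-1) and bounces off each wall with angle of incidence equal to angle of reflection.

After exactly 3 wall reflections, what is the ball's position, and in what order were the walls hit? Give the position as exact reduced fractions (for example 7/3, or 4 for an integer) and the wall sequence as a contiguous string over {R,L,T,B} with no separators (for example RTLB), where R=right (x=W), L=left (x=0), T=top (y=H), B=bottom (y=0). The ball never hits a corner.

Final position: (9,5)
Wall sequence: BRT

1. t=1 → B at (10,0); v=(1,1)
2. t=2 → R at (12,2); v=(-1,1)
3. t=3 → T at (9,5); v=(-1,-1)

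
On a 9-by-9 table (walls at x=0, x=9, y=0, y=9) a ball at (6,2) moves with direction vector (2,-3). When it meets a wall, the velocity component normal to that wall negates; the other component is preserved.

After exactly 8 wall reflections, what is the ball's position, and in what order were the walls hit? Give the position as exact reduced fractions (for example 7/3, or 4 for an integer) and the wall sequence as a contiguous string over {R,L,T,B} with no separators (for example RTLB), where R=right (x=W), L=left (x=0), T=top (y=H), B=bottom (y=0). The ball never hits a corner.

1. t=2/3 → B at (22/3,0); v=(2,3)
2. t=5/6 → R at (9,5/2); v=(-2,3)
3. t=13/6 → T at (14/3,9); v=(-2,-3)
4. t=7/3 → L at (0,2); v=(2,-3)
5. t=2/3 → B at (4/3,0); v=(2,3)
6. t=3 → T at (22/3,9); v=(2,-3)
7. t=5/6 → R at (9,13/2); v=(-2,-3)
8. t=13/6 → B at (14/3,0); v=(-2,3)

Final position: (14/3,0)
Wall sequence: BRTLBTRB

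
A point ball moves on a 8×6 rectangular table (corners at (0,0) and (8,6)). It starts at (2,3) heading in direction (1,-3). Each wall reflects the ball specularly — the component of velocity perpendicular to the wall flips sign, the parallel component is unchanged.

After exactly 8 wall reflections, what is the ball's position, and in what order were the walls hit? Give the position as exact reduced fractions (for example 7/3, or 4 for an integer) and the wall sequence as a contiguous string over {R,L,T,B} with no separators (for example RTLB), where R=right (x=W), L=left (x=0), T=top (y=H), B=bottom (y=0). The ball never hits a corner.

1. t=1 → B at (3,0); v=(1,3)
2. t=2 → T at (5,6); v=(1,-3)
3. t=2 → B at (7,0); v=(1,3)
4. t=1 → R at (8,3); v=(-1,3)
5. t=1 → T at (7,6); v=(-1,-3)
6. t=2 → B at (5,0); v=(-1,3)
7. t=2 → T at (3,6); v=(-1,-3)
8. t=2 → B at (1,0); v=(-1,3)

Final position: (1,0)
Wall sequence: BTBRTBTB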